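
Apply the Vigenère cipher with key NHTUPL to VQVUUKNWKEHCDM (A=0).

IXOOJVADDYWNQT

Repeat the key across the message: NHTUPLNHTUPLNH
V(21)+N(13): 34≡8 → I
Q(16)+H(7): 23 → X
V(21)+T(19): 40≡14 → O
U(20)+U(20): 40≡14 → O
U(20)+P(15): 35≡9 → J
K(10)+L(11): 21 → V
N(13)+N(13): 26≡0 → A
W(22)+H(7): 29≡3 → D
K(10)+T(19): 29≡3 → D
E(4)+U(20): 24 → Y
H(7)+P(15): 22 → W
C(2)+L(11): 13 → N
D(3)+N(13): 16 → Q
M(12)+H(7): 19 → T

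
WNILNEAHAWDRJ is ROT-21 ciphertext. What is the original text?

W(22): 22−21=1 → B
N(13): 13−21=-8≡18 → S
I(8): 8−21=-13≡13 → N
L(11): 11−21=-10≡16 → Q
N(13): 13−21=-8≡18 → S
E(4): 4−21=-17≡9 → J
A(0): 0−21=-21≡5 → F
H(7): 7−21=-14≡12 → M
A(0): 0−21=-21≡5 → F
W(22): 22−21=1 → B
D(3): 3−21=-18≡8 → I
R(17): 17−21=-4≡22 → W
J(9): 9−21=-12≡14 → O

BSNQSJFMFBIWO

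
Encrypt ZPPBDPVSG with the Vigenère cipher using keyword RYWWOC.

Repeat the key across the message: RYWWOCRYW
Z(25)+R(17): 42≡16 → Q
P(15)+Y(24): 39≡13 → N
P(15)+W(22): 37≡11 → L
B(1)+W(22): 23 → X
D(3)+O(14): 17 → R
P(15)+C(2): 17 → R
V(21)+R(17): 38≡12 → M
S(18)+Y(24): 42≡16 → Q
G(6)+W(22): 28≡2 → C

QNLXRRMQC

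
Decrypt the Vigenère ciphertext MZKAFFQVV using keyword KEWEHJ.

Repeat the key across the ciphertext: KEWEHJKEW
M(12)−K(10): 2 → C
Z(25)−E(4): 21 → V
K(10)−W(22): -12≡14 → O
A(0)−E(4): -4≡22 → W
F(5)−H(7): -2≡24 → Y
F(5)−J(9): -4≡22 → W
Q(16)−K(10): 6 → G
V(21)−E(4): 17 → R
V(21)−W(22): -1≡25 → Z

CVOWYWGRZ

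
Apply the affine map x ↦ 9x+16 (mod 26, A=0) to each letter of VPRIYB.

V(21): 9·21+16=205≡23 → X
P(15): 9·15+16=151≡21 → V
R(17): 9·17+16=169≡13 → N
I(8): 9·8+16=88≡10 → K
Y(24): 9·24+16=232≡24 → Y
B(1): 9·1+16=25 → Z

XVNKYZ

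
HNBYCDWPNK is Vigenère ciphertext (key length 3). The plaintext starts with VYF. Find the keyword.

Subtract each crib letter from the matching ciphertext letter (mod 26):
H(7)−V(21)=-14≡12 → M
N(13)−Y(24)=-11≡15 → P
B(1)−F(5)=-4≡22 → W

MPW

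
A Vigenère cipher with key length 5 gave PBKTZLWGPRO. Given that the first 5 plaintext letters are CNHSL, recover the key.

Subtract each crib letter from the matching ciphertext letter (mod 26):
P(15)−C(2)=13 → N
B(1)−N(13)=-12≡14 → O
K(10)−H(7)=3 → D
T(19)−S(18)=1 → B
Z(25)−L(11)=14 → O

NODBO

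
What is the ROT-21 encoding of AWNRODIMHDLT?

A(0): 0+21=21 → V
W(22): 22+21=43≡17 → R
N(13): 13+21=34≡8 → I
R(17): 17+21=38≡12 → M
O(14): 14+21=35≡9 → J
D(3): 3+21=24 → Y
I(8): 8+21=29≡3 → D
M(12): 12+21=33≡7 → H
H(7): 7+21=28≡2 → C
D(3): 3+21=24 → Y
L(11): 11+21=32≡6 → G
T(19): 19+21=40≡14 → O

VRIMJYDHCYGO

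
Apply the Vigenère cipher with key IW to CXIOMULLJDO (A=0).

Repeat the key across the message: IWIWIWIWIWI
C(2)+I(8): 10 → K
X(23)+W(22): 45≡19 → T
I(8)+I(8): 16 → Q
O(14)+W(22): 36≡10 → K
M(12)+I(8): 20 → U
U(20)+W(22): 42≡16 → Q
L(11)+I(8): 19 → T
L(11)+W(22): 33≡7 → H
J(9)+I(8): 17 → R
D(3)+W(22): 25 → Z
O(14)+I(8): 22 → W

KTQKUQTHRZW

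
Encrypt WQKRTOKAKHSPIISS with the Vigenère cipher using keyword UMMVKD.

Repeat the key across the message: UMMVKDUMMVKDUMMV
W(22)+U(20): 42≡16 → Q
Q(16)+M(12): 28≡2 → C
K(10)+M(12): 22 → W
R(17)+V(21): 38≡12 → M
T(19)+K(10): 29≡3 → D
O(14)+D(3): 17 → R
K(10)+U(20): 30≡4 → E
A(0)+M(12): 12 → M
K(10)+M(12): 22 → W
H(7)+V(21): 28≡2 → C
S(18)+K(10): 28≡2 → C
P(15)+D(3): 18 → S
I(8)+U(20): 28≡2 → C
I(8)+M(12): 20 → U
S(18)+M(12): 30≡4 → E
S(18)+V(21): 39≡13 → N

QCWMDREMWCCSCUEN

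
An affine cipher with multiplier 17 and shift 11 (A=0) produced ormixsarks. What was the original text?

The inverse of 17 mod 26 is 23, since 17·23=391≡1. Apply D(y)=23·(y−11) mod 26:
o(14): 23·(14−11)=69≡17 → r
r(17): 23·(17−11)=138≡8 → i
m(12): 23·(12−11)=23 → x
i(8): 23·(8−11)=-69≡9 → j
x(23): 23·(23−11)=276≡16 → q
s(18): 23·(18−11)=161≡5 → f
a(0): 23·(0−11)=-253≡7 → h
r(17): 23·(17−11)=138≡8 → i
k(10): 23·(10−11)=-23≡3 → d
s(18): 23·(18−11)=161≡5 → f

rixjqfhidf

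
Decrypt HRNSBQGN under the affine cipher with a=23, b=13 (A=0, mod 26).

CQAHEZLA

The inverse of 23 mod 26 is 17, since 23·17=391≡1. Apply D(y)=17·(y−13) mod 26:
H(7): 17·(7−13)=-102≡2 → C
R(17): 17·(17−13)=68≡16 → Q
N(13): 17·(13−13)=0 → A
S(18): 17·(18−13)=85≡7 → H
B(1): 17·(1−13)=-204≡4 → E
Q(16): 17·(16−13)=51≡25 → Z
G(6): 17·(6−13)=-119≡11 → L
N(13): 17·(13−13)=0 → A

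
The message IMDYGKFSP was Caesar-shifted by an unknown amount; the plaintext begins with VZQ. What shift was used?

13

From the crib: I(8)−V(21)=-13≡13, so the shift is 13.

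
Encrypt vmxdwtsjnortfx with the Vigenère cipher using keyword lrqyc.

Repeat the key across the message: lrqyclrqyclrqy
v(21)+l(11): 32≡6 → g
m(12)+r(17): 29≡3 → d
x(23)+q(16): 39≡13 → n
d(3)+y(24): 27≡1 → b
w(22)+c(2): 24 → y
t(19)+l(11): 30≡4 → e
s(18)+r(17): 35≡9 → j
j(9)+q(16): 25 → z
n(13)+y(24): 37≡11 → l
o(14)+c(2): 16 → q
r(17)+l(11): 28≡2 → c
t(19)+r(17): 36≡10 → k
f(5)+q(16): 21 → v
x(23)+y(24): 47≡21 → v

gdnbyejzlqckvv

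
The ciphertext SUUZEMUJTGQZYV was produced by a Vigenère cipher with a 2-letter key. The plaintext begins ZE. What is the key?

Subtract each crib letter from the matching ciphertext letter (mod 26):
S(18)−Z(25)=-7≡19 → T
U(20)−E(4)=16 → Q

TQ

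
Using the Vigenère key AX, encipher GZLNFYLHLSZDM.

GWLKFVLELPZAM

Repeat the key across the message: AXAXAXAXAXAXA
G(6)+A(0): 6 → G
Z(25)+X(23): 48≡22 → W
L(11)+A(0): 11 → L
N(13)+X(23): 36≡10 → K
F(5)+A(0): 5 → F
Y(24)+X(23): 47≡21 → V
L(11)+A(0): 11 → L
H(7)+X(23): 30≡4 → E
L(11)+A(0): 11 → L
S(18)+X(23): 41≡15 → P
Z(25)+A(0): 25 → Z
D(3)+X(23): 26≡0 → A
M(12)+A(0): 12 → M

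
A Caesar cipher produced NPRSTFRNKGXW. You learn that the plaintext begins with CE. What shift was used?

11

From the crib: N(13)−C(2)=11, so the shift is 11.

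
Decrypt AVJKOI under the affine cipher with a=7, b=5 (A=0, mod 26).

DGIXFT

The inverse of 7 mod 26 is 15, since 7·15=105≡1. Apply D(y)=15·(y−5) mod 26:
A(0): 15·(0−5)=-75≡3 → D
V(21): 15·(21−5)=240≡6 → G
J(9): 15·(9−5)=60≡8 → I
K(10): 15·(10−5)=75≡23 → X
O(14): 15·(14−5)=135≡5 → F
I(8): 15·(8−5)=45≡19 → T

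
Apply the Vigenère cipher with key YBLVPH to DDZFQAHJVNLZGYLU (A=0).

Repeat the key across the message: YBLVPHYBLVPHYBLV
D(3)+Y(24): 27≡1 → B
D(3)+B(1): 4 → E
Z(25)+L(11): 36≡10 → K
F(5)+V(21): 26≡0 → A
Q(16)+P(15): 31≡5 → F
A(0)+H(7): 7 → H
H(7)+Y(24): 31≡5 → F
J(9)+B(1): 10 → K
V(21)+L(11): 32≡6 → G
N(13)+V(21): 34≡8 → I
L(11)+P(15): 26≡0 → A
Z(25)+H(7): 32≡6 → G
G(6)+Y(24): 30≡4 → E
Y(24)+B(1): 25 → Z
L(11)+L(11): 22 → W
U(20)+V(21): 41≡15 → P

BEKAFHFKGIAGEZWP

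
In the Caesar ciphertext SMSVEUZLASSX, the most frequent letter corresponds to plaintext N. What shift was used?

The most frequent ciphertext letter is S (appears 4 times).
S is position 18; N is position 13.
Shift = 5.

5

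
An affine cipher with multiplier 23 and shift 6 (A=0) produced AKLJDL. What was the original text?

CQHZBH

The inverse of 23 mod 26 is 17, since 23·17=391≡1. Apply D(y)=17·(y−6) mod 26:
A(0): 17·(0−6)=-102≡2 → C
K(10): 17·(10−6)=68≡16 → Q
L(11): 17·(11−6)=85≡7 → H
J(9): 17·(9−6)=51≡25 → Z
D(3): 17·(3−6)=-51≡1 → B
L(11): 17·(11−6)=85≡7 → H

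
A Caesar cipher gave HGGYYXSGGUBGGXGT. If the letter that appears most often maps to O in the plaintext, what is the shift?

18

The most frequent ciphertext letter is G (appears 7 times).
G is position 6; O is position 14.
Shift = -8≡18.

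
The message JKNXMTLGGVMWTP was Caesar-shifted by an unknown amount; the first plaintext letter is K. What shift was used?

25

From the crib: J(9)−K(10)=-1≡25, so the shift is 25.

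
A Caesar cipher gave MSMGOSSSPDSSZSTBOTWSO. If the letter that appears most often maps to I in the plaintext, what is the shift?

10

The most frequent ciphertext letter is S (appears 8 times).
S is position 18; I is position 8.
Shift = 10.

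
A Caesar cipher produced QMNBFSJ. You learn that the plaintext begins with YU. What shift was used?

From the crib: Q(16)−Y(24)=-8≡18, so the shift is 18.

18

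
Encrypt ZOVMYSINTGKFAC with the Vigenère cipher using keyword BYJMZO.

AMEYXGJLCSJTBA

Repeat the key across the message: BYJMZOBYJMZOBY
Z(25)+B(1): 26≡0 → A
O(14)+Y(24): 38≡12 → M
V(21)+J(9): 30≡4 → E
M(12)+M(12): 24 → Y
Y(24)+Z(25): 49≡23 → X
S(18)+O(14): 32≡6 → G
I(8)+B(1): 9 → J
N(13)+Y(24): 37≡11 → L
T(19)+J(9): 28≡2 → C
G(6)+M(12): 18 → S
K(10)+Z(25): 35≡9 → J
F(5)+O(14): 19 → T
A(0)+B(1): 1 → B
C(2)+Y(24): 26≡0 → A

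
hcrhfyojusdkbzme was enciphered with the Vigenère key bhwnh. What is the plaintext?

Repeat the key across the ciphertext: bhwnhbhwnhbhwnhb
h(7)−b(1): 6 → g
c(2)−h(7): -5≡21 → v
r(17)−w(22): -5≡21 → v
h(7)−n(13): -6≡20 → u
f(5)−h(7): -2≡24 → y
y(24)−b(1): 23 → x
o(14)−h(7): 7 → h
j(9)−w(22): -13≡13 → n
u(20)−n(13): 7 → h
s(18)−h(7): 11 → l
d(3)−b(1): 2 → c
k(10)−h(7): 3 → d
b(1)−w(22): -21≡5 → f
z(25)−n(13): 12 → m
m(12)−h(7): 5 → f
e(4)−b(1): 3 → d

gvvuyxhnhlcdfmfd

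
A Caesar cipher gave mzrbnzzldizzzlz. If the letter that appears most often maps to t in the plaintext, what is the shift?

The most frequent ciphertext letter is z (appears 7 times).
z is position 25; t is position 19.
Shift = 6.

6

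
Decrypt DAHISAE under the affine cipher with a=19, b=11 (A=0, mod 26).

QJITZJB

The inverse of 19 mod 26 is 11, since 19·11=209≡1. Apply D(y)=11·(y−11) mod 26:
D(3): 11·(3−11)=-88≡16 → Q
A(0): 11·(0−11)=-121≡9 → J
H(7): 11·(7−11)=-44≡8 → I
I(8): 11·(8−11)=-33≡19 → T
S(18): 11·(18−11)=77≡25 → Z
A(0): 11·(0−11)=-121≡9 → J
E(4): 11·(4−11)=-77≡1 → B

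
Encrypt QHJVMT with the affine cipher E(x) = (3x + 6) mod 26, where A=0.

Q(16): 3·16+6=54≡2 → C
H(7): 3·7+6=27≡1 → B
J(9): 3·9+6=33≡7 → H
V(21): 3·21+6=69≡17 → R
M(12): 3·12+6=42≡16 → Q
T(19): 3·19+6=63≡11 → L

CBHRQL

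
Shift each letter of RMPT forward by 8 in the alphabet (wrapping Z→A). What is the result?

ZUXB

R(17): 17+8=25 → Z
M(12): 12+8=20 → U
P(15): 15+8=23 → X
T(19): 19+8=27≡1 → B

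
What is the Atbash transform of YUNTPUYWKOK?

Y(24) → B(1)
U(20) → F(5)
N(13) → M(12)
T(19) → G(6)
P(15) → K(10)
U(20) → F(5)
Y(24) → B(1)
W(22) → D(3)
K(10) → P(15)
O(14) → L(11)
K(10) → P(15)

BFMGKFBDPLP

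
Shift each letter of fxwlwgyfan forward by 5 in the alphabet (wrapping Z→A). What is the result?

f(5): 5+5=10 → k
x(23): 23+5=28≡2 → c
w(22): 22+5=27≡1 → b
l(11): 11+5=16 → q
w(22): 22+5=27≡1 → b
g(6): 6+5=11 → l
y(24): 24+5=29≡3 → d
f(5): 5+5=10 → k
a(0): 0+5=5 → f
n(13): 13+5=18 → s

kcbqbldkfs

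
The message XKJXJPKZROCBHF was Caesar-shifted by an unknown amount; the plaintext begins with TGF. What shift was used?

4

From the crib: X(23)−T(19)=4, so the shift is 4.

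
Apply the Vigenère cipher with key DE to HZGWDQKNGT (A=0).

Repeat the key across the message: DEDEDEDEDE
H(7)+D(3): 10 → K
Z(25)+E(4): 29≡3 → D
G(6)+D(3): 9 → J
W(22)+E(4): 26≡0 → A
D(3)+D(3): 6 → G
Q(16)+E(4): 20 → U
K(10)+D(3): 13 → N
N(13)+E(4): 17 → R
G(6)+D(3): 9 → J
T(19)+E(4): 23 → X

KDJAGUNRJX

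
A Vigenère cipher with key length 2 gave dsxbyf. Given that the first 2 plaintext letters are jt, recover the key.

Subtract each crib letter from the matching ciphertext letter (mod 26):
d(3)−j(9)=-6≡20 → u
s(18)−t(19)=-1≡25 → z

uz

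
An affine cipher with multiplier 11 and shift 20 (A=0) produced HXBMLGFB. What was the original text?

The inverse of 11 mod 26 is 19, since 11·19=209≡1. Apply D(y)=19·(y−20) mod 26:
H(7): 19·(7−20)=-247≡13 → N
X(23): 19·(23−20)=57≡5 → F
B(1): 19·(1−20)=-361≡3 → D
M(12): 19·(12−20)=-152≡4 → E
L(11): 19·(11−20)=-171≡11 → L
G(6): 19·(6−20)=-266≡20 → U
F(5): 19·(5−20)=-285≡1 → B
B(1): 19·(1−20)=-361≡3 → D

NFDELUBD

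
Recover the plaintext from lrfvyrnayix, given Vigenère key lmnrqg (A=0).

Repeat the key across the ciphertext: lmnrqglmnrq
l(11)−l(11): 0 → a
r(17)−m(12): 5 → f
f(5)−n(13): -8≡18 → s
v(21)−r(17): 4 → e
y(24)−q(16): 8 → i
r(17)−g(6): 11 → l
n(13)−l(11): 2 → c
a(0)−m(12): -12≡14 → o
y(24)−n(13): 11 → l
i(8)−r(17): -9≡17 → r
x(23)−q(16): 7 → h

afseilcolrh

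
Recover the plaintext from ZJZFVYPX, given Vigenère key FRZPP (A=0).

Repeat the key across the ciphertext: FRZPPFRZ
Z(25)−F(5): 20 → U
J(9)−R(17): -8≡18 → S
Z(25)−Z(25): 0 → A
F(5)−P(15): -10≡16 → Q
V(21)−P(15): 6 → G
Y(24)−F(5): 19 → T
P(15)−R(17): -2≡24 → Y
X(23)−Z(25): -2≡24 → Y

USAQGTYY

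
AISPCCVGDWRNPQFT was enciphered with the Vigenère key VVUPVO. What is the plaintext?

FNYAHOALJHWZUVLE

Repeat the key across the ciphertext: VVUPVOVVUPVOVVUP
A(0)−V(21): -21≡5 → F
I(8)−V(21): -13≡13 → N
S(18)−U(20): -2≡24 → Y
P(15)−P(15): 0 → A
C(2)−V(21): -19≡7 → H
C(2)−O(14): -12≡14 → O
V(21)−V(21): 0 → A
G(6)−V(21): -15≡11 → L
D(3)−U(20): -17≡9 → J
W(22)−P(15): 7 → H
R(17)−V(21): -4≡22 → W
N(13)−O(14): -1≡25 → Z
P(15)−V(21): -6≡20 → U
Q(16)−V(21): -5≡21 → V
F(5)−U(20): -15≡11 → L
T(19)−P(15): 4 → E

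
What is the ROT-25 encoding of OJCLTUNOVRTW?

O(14): 14+25=39≡13 → N
J(9): 9+25=34≡8 → I
C(2): 2+25=27≡1 → B
L(11): 11+25=36≡10 → K
T(19): 19+25=44≡18 → S
U(20): 20+25=45≡19 → T
N(13): 13+25=38≡12 → M
O(14): 14+25=39≡13 → N
V(21): 21+25=46≡20 → U
R(17): 17+25=42≡16 → Q
T(19): 19+25=44≡18 → S
W(22): 22+25=47≡21 → V

NIBKSTMNUQSV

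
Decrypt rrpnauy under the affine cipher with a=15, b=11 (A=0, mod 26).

qqcobln

The inverse of 15 mod 26 is 7, since 15·7=105≡1. Apply D(y)=7·(y−11) mod 26:
r(17): 7·(17−11)=42≡16 → q
r(17): 7·(17−11)=42≡16 → q
p(15): 7·(15−11)=28≡2 → c
n(13): 7·(13−11)=14 → o
a(0): 7·(0−11)=-77≡1 → b
u(20): 7·(20−11)=63≡11 → l
y(24): 7·(24−11)=91≡13 → n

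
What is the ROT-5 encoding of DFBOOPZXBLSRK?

D(3): 3+5=8 → I
F(5): 5+5=10 → K
B(1): 1+5=6 → G
O(14): 14+5=19 → T
O(14): 14+5=19 → T
P(15): 15+5=20 → U
Z(25): 25+5=30≡4 → E
X(23): 23+5=28≡2 → C
B(1): 1+5=6 → G
L(11): 11+5=16 → Q
S(18): 18+5=23 → X
R(17): 17+5=22 → W
K(10): 10+5=15 → P

IKGTTUECGQXWP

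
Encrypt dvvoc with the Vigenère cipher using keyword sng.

Repeat the key across the message: sngsn
d(3)+s(18): 21 → v
v(21)+n(13): 34≡8 → i
v(21)+g(6): 27≡1 → b
o(14)+s(18): 32≡6 → g
c(2)+n(13): 15 → p

vibgp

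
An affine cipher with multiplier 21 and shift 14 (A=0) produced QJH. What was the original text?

The inverse of 21 mod 26 is 5, since 21·5=105≡1. Apply D(y)=5·(y−14) mod 26:
Q(16): 5·(16−14)=10 → K
J(9): 5·(9−14)=-25≡1 → B
H(7): 5·(7−14)=-35≡17 → R

KBR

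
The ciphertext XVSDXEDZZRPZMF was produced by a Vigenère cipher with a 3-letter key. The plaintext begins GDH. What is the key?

Subtract each crib letter from the matching ciphertext letter (mod 26):
X(23)−G(6)=17 → R
V(21)−D(3)=18 → S
S(18)−H(7)=11 → L

RSL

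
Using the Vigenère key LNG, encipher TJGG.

Repeat the key across the message: LNGL
T(19)+L(11): 30≡4 → E
J(9)+N(13): 22 → W
G(6)+G(6): 12 → M
G(6)+L(11): 17 → R

EWMR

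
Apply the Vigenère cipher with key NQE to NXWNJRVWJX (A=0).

Repeat the key across the message: NQENQENQEN
N(13)+N(13): 26≡0 → A
X(23)+Q(16): 39≡13 → N
W(22)+E(4): 26≡0 → A
N(13)+N(13): 26≡0 → A
J(9)+Q(16): 25 → Z
R(17)+E(4): 21 → V
V(21)+N(13): 34≡8 → I
W(22)+Q(16): 38≡12 → M
J(9)+E(4): 13 → N
X(23)+N(13): 36≡10 → K

ANAAZVIMNK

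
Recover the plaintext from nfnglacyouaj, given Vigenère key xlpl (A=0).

quyvopnnrjly

Repeat the key across the ciphertext: xlplxlplxlpl
n(13)−x(23): -10≡16 → q
f(5)−l(11): -6≡20 → u
n(13)−p(15): -2≡24 → y
g(6)−l(11): -5≡21 → v
l(11)−x(23): -12≡14 → o
a(0)−l(11): -11≡15 → p
c(2)−p(15): -13≡13 → n
y(24)−l(11): 13 → n
o(14)−x(23): -9≡17 → r
u(20)−l(11): 9 → j
a(0)−p(15): -15≡11 → l
j(9)−l(11): -2≡24 → y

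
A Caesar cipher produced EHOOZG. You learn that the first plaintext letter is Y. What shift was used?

From the crib: E(4)−Y(24)=-20≡6, so the shift is 6.

6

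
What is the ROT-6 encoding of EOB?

KUH

E(4): 4+6=10 → K
O(14): 14+6=20 → U
B(1): 1+6=7 → H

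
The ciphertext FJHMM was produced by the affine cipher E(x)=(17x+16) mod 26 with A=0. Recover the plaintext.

The inverse of 17 mod 26 is 23, since 17·23=391≡1. Apply D(y)=23·(y−16) mod 26:
F(5): 23·(5−16)=-253≡7 → H
J(9): 23·(9−16)=-161≡21 → V
H(7): 23·(7−16)=-207≡1 → B
M(12): 23·(12−16)=-92≡12 → M
M(12): 23·(12−16)=-92≡12 → M

HVBMM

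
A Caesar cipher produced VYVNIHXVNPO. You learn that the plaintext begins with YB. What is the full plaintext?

From the crib: V(21)−Y(24)=-3≡23, so the shift is 23.
Subtract 23 from each ciphertext letter:
V(21): 21−23=-2≡24 → Y
Y(24): 24−23=1 → B
V(21): 21−23=-2≡24 → Y
N(13): 13−23=-10≡16 → Q
I(8): 8−23=-15≡11 → L
H(7): 7−23=-16≡10 → K
X(23): 23−23=0 → A
V(21): 21−23=-2≡24 → Y
N(13): 13−23=-10≡16 → Q
P(15): 15−23=-8≡18 → S
O(14): 14−23=-9≡17 → R

YBYQLKAYQSR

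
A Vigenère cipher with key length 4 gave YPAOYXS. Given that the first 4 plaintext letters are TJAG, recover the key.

FGAI

Subtract each crib letter from the matching ciphertext letter (mod 26):
Y(24)−T(19)=5 → F
P(15)−J(9)=6 → G
A(0)−A(0)=0 → A
O(14)−G(6)=8 → I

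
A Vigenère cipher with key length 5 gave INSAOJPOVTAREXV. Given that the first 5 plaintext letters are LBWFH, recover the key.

Subtract each crib letter from the matching ciphertext letter (mod 26):
I(8)−L(11)=-3≡23 → X
N(13)−B(1)=12 → M
S(18)−W(22)=-4≡22 → W
A(0)−F(5)=-5≡21 → V
O(14)−H(7)=7 → H

XMWVH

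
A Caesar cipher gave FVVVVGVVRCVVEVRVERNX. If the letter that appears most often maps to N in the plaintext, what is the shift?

8

The most frequent ciphertext letter is V (appears 10 times).
V is position 21; N is position 13.
Shift = 8.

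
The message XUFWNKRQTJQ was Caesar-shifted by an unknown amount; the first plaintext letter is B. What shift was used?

From the crib: X(23)−B(1)=22, so the shift is 22.

22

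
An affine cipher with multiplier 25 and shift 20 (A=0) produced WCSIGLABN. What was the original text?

YSCMOJUTH

The inverse of 25 mod 26 is 25, since 25·25=625≡1. Apply D(y)=25·(y−20) mod 26:
W(22): 25·(22−20)=50≡24 → Y
C(2): 25·(2−20)=-450≡18 → S
S(18): 25·(18−20)=-50≡2 → C
I(8): 25·(8−20)=-300≡12 → M
G(6): 25·(6−20)=-350≡14 → O
L(11): 25·(11−20)=-225≡9 → J
A(0): 25·(0−20)=-500≡20 → U
B(1): 25·(1−20)=-475≡19 → T
N(13): 25·(13−20)=-175≡7 → H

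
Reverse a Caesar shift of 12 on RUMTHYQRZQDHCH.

R(17): 17−12=5 → F
U(20): 20−12=8 → I
M(12): 12−12=0 → A
T(19): 19−12=7 → H
H(7): 7−12=-5≡21 → V
Y(24): 24−12=12 → M
Q(16): 16−12=4 → E
R(17): 17−12=5 → F
Z(25): 25−12=13 → N
Q(16): 16−12=4 → E
D(3): 3−12=-9≡17 → R
H(7): 7−12=-5≡21 → V
C(2): 2−12=-10≡16 → Q
H(7): 7−12=-5≡21 → V

FIAHVMEFNERVQV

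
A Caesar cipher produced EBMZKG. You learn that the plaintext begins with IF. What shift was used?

From the crib: E(4)−I(8)=-4≡22, so the shift is 22.

22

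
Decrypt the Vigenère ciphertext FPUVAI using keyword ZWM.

GTIWEW

Repeat the key across the ciphertext: ZWMZWM
F(5)−Z(25): -20≡6 → G
P(15)−W(22): -7≡19 → T
U(20)−M(12): 8 → I
V(21)−Z(25): -4≡22 → W
A(0)−W(22): -22≡4 → E
I(8)−M(12): -4≡22 → W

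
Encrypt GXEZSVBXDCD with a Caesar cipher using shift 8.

G(6): 6+8=14 → O
X(23): 23+8=31≡5 → F
E(4): 4+8=12 → M
Z(25): 25+8=33≡7 → H
S(18): 18+8=26≡0 → A
V(21): 21+8=29≡3 → D
B(1): 1+8=9 → J
X(23): 23+8=31≡5 → F
D(3): 3+8=11 → L
C(2): 2+8=10 → K
D(3): 3+8=11 → L

OFMHADJFLKL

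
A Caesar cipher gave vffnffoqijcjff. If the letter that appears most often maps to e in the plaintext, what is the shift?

The most frequent ciphertext letter is f (appears 6 times).
f is position 5; e is position 4.
Shift = 1.

1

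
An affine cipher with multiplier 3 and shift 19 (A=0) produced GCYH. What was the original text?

The inverse of 3 mod 26 is 9, since 3·9=27≡1. Apply D(y)=9·(y−19) mod 26:
G(6): 9·(6−19)=-117≡13 → N
C(2): 9·(2−19)=-153≡3 → D
Y(24): 9·(24−19)=45≡19 → T
H(7): 9·(7−19)=-108≡22 → W

NDTW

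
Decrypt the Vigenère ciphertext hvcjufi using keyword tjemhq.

Repeat the key across the ciphertext: tjemhqt
h(7)−t(19): -12≡14 → o
v(21)−j(9): 12 → m
c(2)−e(4): -2≡24 → y
j(9)−m(12): -3≡23 → x
u(20)−h(7): 13 → n
f(5)−q(16): -11≡15 → p
i(8)−t(19): -11≡15 → p

omyxnpp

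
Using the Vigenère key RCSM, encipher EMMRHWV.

Repeat the key across the message: RCSMRCS
E(4)+R(17): 21 → V
M(12)+C(2): 14 → O
M(12)+S(18): 30≡4 → E
R(17)+M(12): 29≡3 → D
H(7)+R(17): 24 → Y
W(22)+C(2): 24 → Y
V(21)+S(18): 39≡13 → N

VOEDYYN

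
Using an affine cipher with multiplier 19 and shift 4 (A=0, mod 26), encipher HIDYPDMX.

HAJSDJYZ

H(7): 19·7+4=137≡7 → H
I(8): 19·8+4=156≡0 → A
D(3): 19·3+4=61≡9 → J
Y(24): 19·24+4=460≡18 → S
P(15): 19·15+4=289≡3 → D
D(3): 19·3+4=61≡9 → J
M(12): 19·12+4=232≡24 → Y
X(23): 19·23+4=441≡25 → Z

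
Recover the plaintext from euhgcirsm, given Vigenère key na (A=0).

Repeat the key across the ciphertext: nanananan
e(4)−n(13): -9≡17 → r
u(20)−a(0): 20 → u
h(7)−n(13): -6≡20 → u
g(6)−a(0): 6 → g
c(2)−n(13): -11≡15 → p
i(8)−a(0): 8 → i
r(17)−n(13): 4 → e
s(18)−a(0): 18 → s
m(12)−n(13): -1≡25 → z

ruugpiesz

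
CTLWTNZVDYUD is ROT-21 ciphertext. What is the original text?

C(2): 2−21=-19≡7 → H
T(19): 19−21=-2≡24 → Y
L(11): 11−21=-10≡16 → Q
W(22): 22−21=1 → B
T(19): 19−21=-2≡24 → Y
N(13): 13−21=-8≡18 → S
Z(25): 25−21=4 → E
V(21): 21−21=0 → A
D(3): 3−21=-18≡8 → I
Y(24): 24−21=3 → D
U(20): 20−21=-1≡25 → Z
D(3): 3−21=-18≡8 → I

HYQBYSEAIDZI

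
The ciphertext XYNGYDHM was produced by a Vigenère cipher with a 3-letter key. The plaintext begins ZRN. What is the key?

Subtract each crib letter from the matching ciphertext letter (mod 26):
X(23)−Z(25)=-2≡24 → Y
Y(24)−R(17)=7 → H
N(13)−N(13)=0 → A

YHA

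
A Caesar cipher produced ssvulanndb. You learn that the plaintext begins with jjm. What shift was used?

From the crib: s(18)−j(9)=9, so the shift is 9.

9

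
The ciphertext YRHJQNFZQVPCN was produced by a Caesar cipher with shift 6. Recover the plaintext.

Y(24): 24−6=18 → S
R(17): 17−6=11 → L
H(7): 7−6=1 → B
J(9): 9−6=3 → D
Q(16): 16−6=10 → K
N(13): 13−6=7 → H
F(5): 5−6=-1≡25 → Z
Z(25): 25−6=19 → T
Q(16): 16−6=10 → K
V(21): 21−6=15 → P
P(15): 15−6=9 → J
C(2): 2−6=-4≡22 → W
N(13): 13−6=7 → H

SLBDKHZTKPJWH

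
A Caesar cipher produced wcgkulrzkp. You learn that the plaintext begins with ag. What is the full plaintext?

agkoypvdot

From the crib: w(22)−a(0)=22, so the shift is 22.
Subtract 22 from each ciphertext letter:
w(22): 22−22=0 → a
c(2): 2−22=-20≡6 → g
g(6): 6−22=-16≡10 → k
k(10): 10−22=-12≡14 → o
u(20): 20−22=-2≡24 → y
l(11): 11−22=-11≡15 → p
r(17): 17−22=-5≡21 → v
z(25): 25−22=3 → d
k(10): 10−22=-12≡14 → o
p(15): 15−22=-7≡19 → t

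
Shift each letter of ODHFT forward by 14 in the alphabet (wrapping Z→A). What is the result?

O(14): 14+14=28≡2 → C
D(3): 3+14=17 → R
H(7): 7+14=21 → V
F(5): 5+14=19 → T
T(19): 19+14=33≡7 → H

CRVTH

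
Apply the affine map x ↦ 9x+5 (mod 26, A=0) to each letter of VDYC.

MGNX

V(21): 9·21+5=194≡12 → M
D(3): 9·3+5=32≡6 → G
Y(24): 9·24+5=221≡13 → N
C(2): 9·2+5=23 → X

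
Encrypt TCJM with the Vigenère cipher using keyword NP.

Repeat the key across the message: NPNP
T(19)+N(13): 32≡6 → G
C(2)+P(15): 17 → R
J(9)+N(13): 22 → W
M(12)+P(15): 27≡1 → B

GRWB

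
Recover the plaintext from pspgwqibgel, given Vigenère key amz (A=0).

pgqgkriphez

Repeat the key across the ciphertext: amzamzamzam
p(15)−a(0): 15 → p
s(18)−m(12): 6 → g
p(15)−z(25): -10≡16 → q
g(6)−a(0): 6 → g
w(22)−m(12): 10 → k
q(16)−z(25): -9≡17 → r
i(8)−a(0): 8 → i
b(1)−m(12): -11≡15 → p
g(6)−z(25): -19≡7 → h
e(4)−a(0): 4 → e
l(11)−m(12): -1≡25 → z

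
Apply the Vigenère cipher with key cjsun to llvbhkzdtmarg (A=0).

Repeat the key across the message: cjsuncjsuncjs
l(11)+c(2): 13 → n
l(11)+j(9): 20 → u
v(21)+s(18): 39≡13 → n
b(1)+u(20): 21 → v
h(7)+n(13): 20 → u
k(10)+c(2): 12 → m
z(25)+j(9): 34≡8 → i
d(3)+s(18): 21 → v
t(19)+u(20): 39≡13 → n
m(12)+n(13): 25 → z
a(0)+c(2): 2 → c
r(17)+j(9): 26≡0 → a
g(6)+s(18): 24 → y

nunvumivnzcay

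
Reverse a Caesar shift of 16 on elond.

ovyxn

e(4): 4−16=-12≡14 → o
l(11): 11−16=-5≡21 → v
o(14): 14−16=-2≡24 → y
n(13): 13−16=-3≡23 → x
d(3): 3−16=-13≡13 → n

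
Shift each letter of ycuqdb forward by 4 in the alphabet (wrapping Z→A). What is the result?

cgyuhf

y(24): 24+4=28≡2 → c
c(2): 2+4=6 → g
u(20): 20+4=24 → y
q(16): 16+4=20 → u
d(3): 3+4=7 → h
b(1): 1+4=5 → f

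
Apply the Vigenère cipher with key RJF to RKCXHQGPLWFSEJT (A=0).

Repeat the key across the message: RJFRJFRJFRJFRJF
R(17)+R(17): 34≡8 → I
K(10)+J(9): 19 → T
C(2)+F(5): 7 → H
X(23)+R(17): 40≡14 → O
H(7)+J(9): 16 → Q
Q(16)+F(5): 21 → V
G(6)+R(17): 23 → X
P(15)+J(9): 24 → Y
L(11)+F(5): 16 → Q
W(22)+R(17): 39≡13 → N
F(5)+J(9): 14 → O
S(18)+F(5): 23 → X
E(4)+R(17): 21 → V
J(9)+J(9): 18 → S
T(19)+F(5): 24 → Y

ITHOQVXYQNOXVSY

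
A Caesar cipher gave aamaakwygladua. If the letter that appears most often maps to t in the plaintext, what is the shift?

The most frequent ciphertext letter is a (appears 6 times).
a is position 0; t is position 19.
Shift = -19≡7.

7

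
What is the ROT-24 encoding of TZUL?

T(19): 19+24=43≡17 → R
Z(25): 25+24=49≡23 → X
U(20): 20+24=44≡18 → S
L(11): 11+24=35≡9 → J

RXSJ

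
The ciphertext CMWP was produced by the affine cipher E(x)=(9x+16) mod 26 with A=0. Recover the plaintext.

The inverse of 9 mod 26 is 3, since 9·3=27≡1. Apply D(y)=3·(y−16) mod 26:
C(2): 3·(2−16)=-42≡10 → K
M(12): 3·(12−16)=-12≡14 → O
W(22): 3·(22−16)=18 → S
P(15): 3·(15−16)=-3≡23 → X

KOSX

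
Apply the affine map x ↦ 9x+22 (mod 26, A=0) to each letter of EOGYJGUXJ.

GSYEZYUVZ

E(4): 9·4+22=58≡6 → G
O(14): 9·14+22=148≡18 → S
G(6): 9·6+22=76≡24 → Y
Y(24): 9·24+22=238≡4 → E
J(9): 9·9+22=103≡25 → Z
G(6): 9·6+22=76≡24 → Y
U(20): 9·20+22=202≡20 → U
X(23): 9·23+22=229≡21 → V
J(9): 9·9+22=103≡25 → Z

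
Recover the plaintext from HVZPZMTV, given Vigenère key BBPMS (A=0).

Repeat the key across the ciphertext: BBPMSBBP
H(7)−B(1): 6 → G
V(21)−B(1): 20 → U
Z(25)−P(15): 10 → K
P(15)−M(12): 3 → D
Z(25)−S(18): 7 → H
M(12)−B(1): 11 → L
T(19)−B(1): 18 → S
V(21)−P(15): 6 → G

GUKDHLSG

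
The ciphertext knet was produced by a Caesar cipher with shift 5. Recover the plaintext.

k(10): 10−5=5 → f
n(13): 13−5=8 → i
e(4): 4−5=-1≡25 → z
t(19): 19−5=14 → o

fizo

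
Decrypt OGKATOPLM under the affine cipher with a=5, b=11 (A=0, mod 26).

LZFDMLGAV

The inverse of 5 mod 26 is 21, since 5·21=105≡1. Apply D(y)=21·(y−11) mod 26:
O(14): 21·(14−11)=63≡11 → L
G(6): 21·(6−11)=-105≡25 → Z
K(10): 21·(10−11)=-21≡5 → F
A(0): 21·(0−11)=-231≡3 → D
T(19): 21·(19−11)=168≡12 → M
O(14): 21·(14−11)=63≡11 → L
P(15): 21·(15−11)=84≡6 → G
L(11): 21·(11−11)=0 → A
M(12): 21·(12−11)=21 → V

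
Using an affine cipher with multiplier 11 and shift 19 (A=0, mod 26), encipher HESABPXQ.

SLJTECMN

H(7): 11·7+19=96≡18 → S
E(4): 11·4+19=63≡11 → L
S(18): 11·18+19=217≡9 → J
A(0): 11·0+19=19 → T
B(1): 11·1+19=30≡4 → E
P(15): 11·15+19=184≡2 → C
X(23): 11·23+19=272≡12 → M
Q(16): 11·16+19=195≡13 → N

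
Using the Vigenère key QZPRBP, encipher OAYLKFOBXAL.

EZNCLUEAMRM

Repeat the key across the message: QZPRBPQZPRB
O(14)+Q(16): 30≡4 → E
A(0)+Z(25): 25 → Z
Y(24)+P(15): 39≡13 → N
L(11)+R(17): 28≡2 → C
K(10)+B(1): 11 → L
F(5)+P(15): 20 → U
O(14)+Q(16): 30≡4 → E
B(1)+Z(25): 26≡0 → A
X(23)+P(15): 38≡12 → M
A(0)+R(17): 17 → R
L(11)+B(1): 12 → M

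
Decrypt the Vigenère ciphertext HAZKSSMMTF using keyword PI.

Repeat the key across the ciphertext: PIPIPIPIPI
H(7)−P(15): -8≡18 → S
A(0)−I(8): -8≡18 → S
Z(25)−P(15): 10 → K
K(10)−I(8): 2 → C
S(18)−P(15): 3 → D
S(18)−I(8): 10 → K
M(12)−P(15): -3≡23 → X
M(12)−I(8): 4 → E
T(19)−P(15): 4 → E
F(5)−I(8): -3≡23 → X

SSKCDKXEEX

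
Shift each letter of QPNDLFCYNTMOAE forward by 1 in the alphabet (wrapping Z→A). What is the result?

Q(16): 16+1=17 → R
P(15): 15+1=16 → Q
N(13): 13+1=14 → O
D(3): 3+1=4 → E
L(11): 11+1=12 → M
F(5): 5+1=6 → G
C(2): 2+1=3 → D
Y(24): 24+1=25 → Z
N(13): 13+1=14 → O
T(19): 19+1=20 → U
M(12): 12+1=13 → N
O(14): 14+1=15 → P
A(0): 0+1=1 → B
E(4): 4+1=5 → F

RQOEMGDZOUNPBF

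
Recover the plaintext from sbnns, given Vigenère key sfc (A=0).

awlvn

Repeat the key across the ciphertext: sfcsf
s(18)−s(18): 0 → a
b(1)−f(5): -4≡22 → w
n(13)−c(2): 11 → l
n(13)−s(18): -5≡21 → v
s(18)−f(5): 13 → n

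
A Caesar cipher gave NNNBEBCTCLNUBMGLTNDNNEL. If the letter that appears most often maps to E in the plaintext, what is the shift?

The most frequent ciphertext letter is N (appears 7 times).
N is position 13; E is position 4.
Shift = 9.

9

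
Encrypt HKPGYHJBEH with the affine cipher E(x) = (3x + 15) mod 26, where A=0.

KTIHJKQSBK

H(7): 3·7+15=36≡10 → K
K(10): 3·10+15=45≡19 → T
P(15): 3·15+15=60≡8 → I
G(6): 3·6+15=33≡7 → H
Y(24): 3·24+15=87≡9 → J
H(7): 3·7+15=36≡10 → K
J(9): 3·9+15=42≡16 → Q
B(1): 3·1+15=18 → S
E(4): 3·4+15=27≡1 → B
H(7): 3·7+15=36≡10 → K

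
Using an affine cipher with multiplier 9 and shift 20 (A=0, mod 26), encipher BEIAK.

B(1): 9·1+20=29≡3 → D
E(4): 9·4+20=56≡4 → E
I(8): 9·8+20=92≡14 → O
A(0): 9·0+20=20 → U
K(10): 9·10+20=110≡6 → G

DEOUG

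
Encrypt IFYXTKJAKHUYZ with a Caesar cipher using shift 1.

JGZYULKBLIVZA

I(8): 8+1=9 → J
F(5): 5+1=6 → G
Y(24): 24+1=25 → Z
X(23): 23+1=24 → Y
T(19): 19+1=20 → U
K(10): 10+1=11 → L
J(9): 9+1=10 → K
A(0): 0+1=1 → B
K(10): 10+1=11 → L
H(7): 7+1=8 → I
U(20): 20+1=21 → V
Y(24): 24+1=25 → Z
Z(25): 25+1=26≡0 → A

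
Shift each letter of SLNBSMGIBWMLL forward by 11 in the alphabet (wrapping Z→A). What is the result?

DWYMDXRTMHXWW

S(18): 18+11=29≡3 → D
L(11): 11+11=22 → W
N(13): 13+11=24 → Y
B(1): 1+11=12 → M
S(18): 18+11=29≡3 → D
M(12): 12+11=23 → X
G(6): 6+11=17 → R
I(8): 8+11=19 → T
B(1): 1+11=12 → M
W(22): 22+11=33≡7 → H
M(12): 12+11=23 → X
L(11): 11+11=22 → W
L(11): 11+11=22 → W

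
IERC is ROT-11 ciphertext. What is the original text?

I(8): 8−11=-3≡23 → X
E(4): 4−11=-7≡19 → T
R(17): 17−11=6 → G
C(2): 2−11=-9≡17 → R

XTGR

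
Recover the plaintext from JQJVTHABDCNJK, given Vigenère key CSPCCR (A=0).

HYUTRQYJOALSI

Repeat the key across the ciphertext: CSPCCRCSPCCRC
J(9)−C(2): 7 → H
Q(16)−S(18): -2≡24 → Y
J(9)−P(15): -6≡20 → U
V(21)−C(2): 19 → T
T(19)−C(2): 17 → R
H(7)−R(17): -10≡16 → Q
A(0)−C(2): -2≡24 → Y
B(1)−S(18): -17≡9 → J
D(3)−P(15): -12≡14 → O
C(2)−C(2): 0 → A
N(13)−C(2): 11 → L
J(9)−R(17): -8≡18 → S
K(10)−C(2): 8 → I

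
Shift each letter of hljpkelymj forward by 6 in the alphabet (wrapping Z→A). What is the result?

h(7): 7+6=13 → n
l(11): 11+6=17 → r
j(9): 9+6=15 → p
p(15): 15+6=21 → v
k(10): 10+6=16 → q
e(4): 4+6=10 → k
l(11): 11+6=17 → r
y(24): 24+6=30≡4 → e
m(12): 12+6=18 → s
j(9): 9+6=15 → p

nrpvqkresp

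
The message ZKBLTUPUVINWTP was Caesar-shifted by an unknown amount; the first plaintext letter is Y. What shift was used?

From the crib: Z(25)−Y(24)=1, so the shift is 1.

1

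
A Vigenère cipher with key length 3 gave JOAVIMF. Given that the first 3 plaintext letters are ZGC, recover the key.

KIY

Subtract each crib letter from the matching ciphertext letter (mod 26):
J(9)−Z(25)=-16≡10 → K
O(14)−G(6)=8 → I
A(0)−C(2)=-2≡24 → Y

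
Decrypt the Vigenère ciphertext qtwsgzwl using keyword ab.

Repeat the key across the ciphertext: abababab
q(16)−a(0): 16 → q
t(19)−b(1): 18 → s
w(22)−a(0): 22 → w
s(18)−b(1): 17 → r
g(6)−a(0): 6 → g
z(25)−b(1): 24 → y
w(22)−a(0): 22 → w
l(11)−b(1): 10 → k

qswrgywk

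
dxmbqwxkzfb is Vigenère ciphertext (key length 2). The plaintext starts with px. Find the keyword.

Subtract each crib letter from the matching ciphertext letter (mod 26):
d(3)−p(15)=-12≡14 → o
x(23)−x(23)=0 → a

oa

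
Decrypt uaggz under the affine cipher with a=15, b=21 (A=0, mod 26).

The inverse of 15 mod 26 is 7, since 15·7=105≡1. Apply D(y)=7·(y−21) mod 26:
u(20): 7·(20−21)=-7≡19 → t
a(0): 7·(0−21)=-147≡9 → j
g(6): 7·(6−21)=-105≡25 → z
g(6): 7·(6−21)=-105≡25 → z
z(25): 7·(25−21)=28≡2 → c

tjzzc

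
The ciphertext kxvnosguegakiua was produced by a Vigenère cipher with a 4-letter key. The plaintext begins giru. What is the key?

epet

Subtract each crib letter from the matching ciphertext letter (mod 26):
k(10)−g(6)=4 → e
x(23)−i(8)=15 → p
v(21)−r(17)=4 → e
n(13)−u(20)=-7≡19 → t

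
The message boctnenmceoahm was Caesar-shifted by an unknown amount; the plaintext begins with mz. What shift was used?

From the crib: b(1)−m(12)=-11≡15, so the shift is 15.

15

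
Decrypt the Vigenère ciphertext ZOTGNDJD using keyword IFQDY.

RJDDPVEN

Repeat the key across the ciphertext: IFQDYIFQ
Z(25)−I(8): 17 → R
O(14)−F(5): 9 → J
T(19)−Q(16): 3 → D
G(6)−D(3): 3 → D
N(13)−Y(24): -11≡15 → P
D(3)−I(8): -5≡21 → V
J(9)−F(5): 4 → E
D(3)−Q(16): -13≡13 → N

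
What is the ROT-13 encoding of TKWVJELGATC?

T(19): 19+13=32≡6 → G
K(10): 10+13=23 → X
W(22): 22+13=35≡9 → J
V(21): 21+13=34≡8 → I
J(9): 9+13=22 → W
E(4): 4+13=17 → R
L(11): 11+13=24 → Y
G(6): 6+13=19 → T
A(0): 0+13=13 → N
T(19): 19+13=32≡6 → G
C(2): 2+13=15 → P

GXJIWRYTNGP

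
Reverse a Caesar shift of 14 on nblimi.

n(13): 13−14=-1≡25 → z
b(1): 1−14=-13≡13 → n
l(11): 11−14=-3≡23 → x
i(8): 8−14=-6≡20 → u
m(12): 12−14=-2≡24 → y
i(8): 8−14=-6≡20 → u

znxuyu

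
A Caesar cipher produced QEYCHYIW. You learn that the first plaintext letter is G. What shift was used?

10

From the crib: Q(16)−G(6)=10, so the shift is 10.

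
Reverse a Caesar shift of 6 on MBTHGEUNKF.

M(12): 12−6=6 → G
B(1): 1−6=-5≡21 → V
T(19): 19−6=13 → N
H(7): 7−6=1 → B
G(6): 6−6=0 → A
E(4): 4−6=-2≡24 → Y
U(20): 20−6=14 → O
N(13): 13−6=7 → H
K(10): 10−6=4 → E
F(5): 5−6=-1≡25 → Z

GVNBAYOHEZ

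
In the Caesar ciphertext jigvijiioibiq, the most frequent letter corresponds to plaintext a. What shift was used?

8

The most frequent ciphertext letter is i (appears 6 times).
i is position 8; a is position 0.
Shift = 8.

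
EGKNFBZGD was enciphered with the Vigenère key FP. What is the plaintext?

Repeat the key across the ciphertext: FPFPFPFPF
E(4)−F(5): -1≡25 → Z
G(6)−P(15): -9≡17 → R
K(10)−F(5): 5 → F
N(13)−P(15): -2≡24 → Y
F(5)−F(5): 0 → A
B(1)−P(15): -14≡12 → M
Z(25)−F(5): 20 → U
G(6)−P(15): -9≡17 → R
D(3)−F(5): -2≡24 → Y

ZRFYAMURY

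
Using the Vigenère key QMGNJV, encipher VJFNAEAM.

LVLAJZQY

Repeat the key across the message: QMGNJVQM
V(21)+Q(16): 37≡11 → L
J(9)+M(12): 21 → V
F(5)+G(6): 11 → L
N(13)+N(13): 26≡0 → A
A(0)+J(9): 9 → J
E(4)+V(21): 25 → Z
A(0)+Q(16): 16 → Q
M(12)+M(12): 24 → Y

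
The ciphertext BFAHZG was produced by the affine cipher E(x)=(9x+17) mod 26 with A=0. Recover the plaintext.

EQBWYT

The inverse of 9 mod 26 is 3, since 9·3=27≡1. Apply D(y)=3·(y−17) mod 26:
B(1): 3·(1−17)=-48≡4 → E
F(5): 3·(5−17)=-36≡16 → Q
A(0): 3·(0−17)=-51≡1 → B
H(7): 3·(7−17)=-30≡22 → W
Z(25): 3·(25−17)=24 → Y
G(6): 3·(6−17)=-33≡19 → T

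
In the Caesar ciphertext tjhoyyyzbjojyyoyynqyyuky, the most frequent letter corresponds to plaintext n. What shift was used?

11

The most frequent ciphertext letter is y (appears 10 times).
y is position 24; n is position 13.
Shift = 11.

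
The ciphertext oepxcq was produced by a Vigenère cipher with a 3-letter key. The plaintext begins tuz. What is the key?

Subtract each crib letter from the matching ciphertext letter (mod 26):
o(14)−t(19)=-5≡21 → v
e(4)−u(20)=-16≡10 → k
p(15)−z(25)=-10≡16 → q

vkq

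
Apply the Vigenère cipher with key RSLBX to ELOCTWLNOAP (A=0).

VDZDQNDYPXG

Repeat the key across the message: RSLBXRSLBXR
E(4)+R(17): 21 → V
L(11)+S(18): 29≡3 → D
O(14)+L(11): 25 → Z
C(2)+B(1): 3 → D
T(19)+X(23): 42≡16 → Q
W(22)+R(17): 39≡13 → N
L(11)+S(18): 29≡3 → D
N(13)+L(11): 24 → Y
O(14)+B(1): 15 → P
A(0)+X(23): 23 → X
P(15)+R(17): 32≡6 → G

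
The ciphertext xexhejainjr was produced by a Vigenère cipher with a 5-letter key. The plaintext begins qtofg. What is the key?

Subtract each crib letter from the matching ciphertext letter (mod 26):
x(23)−q(16)=7 → h
e(4)−t(19)=-15≡11 → l
x(23)−o(14)=9 → j
h(7)−f(5)=2 → c
e(4)−g(6)=-2≡24 → y

hljcy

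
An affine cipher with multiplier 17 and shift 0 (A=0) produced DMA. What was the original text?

RQA

The inverse of 17 mod 26 is 23, since 17·23=391≡1. Apply D(y)=23·(y−0) mod 26:
D(3): 23·(3−0)=69≡17 → R
M(12): 23·(12−0)=276≡16 → Q
A(0): 23·(0−0)=0 → A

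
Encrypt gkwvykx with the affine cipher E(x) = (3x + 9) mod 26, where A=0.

g(6): 3·6+9=27≡1 → b
k(10): 3·10+9=39≡13 → n
w(22): 3·22+9=75≡23 → x
v(21): 3·21+9=72≡20 → u
y(24): 3·24+9=81≡3 → d
k(10): 3·10+9=39≡13 → n
x(23): 3·23+9=78≡0 → a

bnxudna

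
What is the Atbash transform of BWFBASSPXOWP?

B(1) → Y(24)
W(22) → D(3)
F(5) → U(20)
B(1) → Y(24)
A(0) → Z(25)
S(18) → H(7)
S(18) → H(7)
P(15) → K(10)
X(23) → C(2)
O(14) → L(11)
W(22) → D(3)
P(15) → K(10)

YDUYZHHKCLDK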